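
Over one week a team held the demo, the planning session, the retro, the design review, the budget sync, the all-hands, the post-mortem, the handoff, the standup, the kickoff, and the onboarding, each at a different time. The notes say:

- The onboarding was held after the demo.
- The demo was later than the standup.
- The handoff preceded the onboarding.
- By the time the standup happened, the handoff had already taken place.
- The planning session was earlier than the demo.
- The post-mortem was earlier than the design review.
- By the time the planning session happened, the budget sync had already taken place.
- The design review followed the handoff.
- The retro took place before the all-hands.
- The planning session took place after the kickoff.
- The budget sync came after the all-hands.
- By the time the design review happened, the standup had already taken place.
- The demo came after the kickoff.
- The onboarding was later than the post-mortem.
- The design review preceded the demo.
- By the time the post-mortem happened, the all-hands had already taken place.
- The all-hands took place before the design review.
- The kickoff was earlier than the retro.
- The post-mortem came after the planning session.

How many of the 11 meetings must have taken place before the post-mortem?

5

Directly stated before the post-mortem: the all-hands and the planning session.
The budget sync reaches the post-mortem via the budget sync → the planning session → the post-mortem.
The kickoff reaches the post-mortem via the kickoff → the planning session → the post-mortem.
The retro reaches the post-mortem via the retro → the all-hands → the post-mortem.
That's the all-hands, the budget sync, the kickoff, the planning session, and the retro — 5 in all.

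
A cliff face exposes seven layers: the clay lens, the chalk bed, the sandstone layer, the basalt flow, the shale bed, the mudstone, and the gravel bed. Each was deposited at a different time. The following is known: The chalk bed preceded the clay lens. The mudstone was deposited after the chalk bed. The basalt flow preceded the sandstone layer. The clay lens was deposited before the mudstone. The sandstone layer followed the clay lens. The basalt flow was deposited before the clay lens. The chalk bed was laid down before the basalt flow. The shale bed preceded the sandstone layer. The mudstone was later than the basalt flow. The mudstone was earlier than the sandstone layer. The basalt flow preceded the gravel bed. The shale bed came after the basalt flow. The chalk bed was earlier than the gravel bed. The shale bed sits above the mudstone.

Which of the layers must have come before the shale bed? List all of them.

the basalt flow, the chalk bed, the clay lens, the mudstone

Directly stated before the shale bed: the basalt flow and the mudstone.
The chalk bed reaches the shale bed via the chalk bed → the mudstone → the shale bed.
The clay lens reaches the shale bed via the clay lens → the mudstone → the shale bed.
No chain forces the sandstone layer (or any of the others) ahead of the shale bed.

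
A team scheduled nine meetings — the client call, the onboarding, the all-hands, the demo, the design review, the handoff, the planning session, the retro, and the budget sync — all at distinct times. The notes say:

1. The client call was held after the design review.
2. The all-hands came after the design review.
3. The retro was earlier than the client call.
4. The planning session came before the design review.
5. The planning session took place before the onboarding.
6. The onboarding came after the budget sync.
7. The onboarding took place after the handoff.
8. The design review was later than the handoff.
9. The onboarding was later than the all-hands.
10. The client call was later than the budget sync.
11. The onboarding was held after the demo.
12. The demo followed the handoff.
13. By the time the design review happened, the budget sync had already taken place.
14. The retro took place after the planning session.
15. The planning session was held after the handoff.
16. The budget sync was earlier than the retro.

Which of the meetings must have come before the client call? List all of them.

the budget sync, the design review, the handoff, the planning session, the retro

Directly stated before the client call: the budget sync, the design review, and the retro.
The handoff reaches the client call via the handoff → the design review → the client call.
The planning session reaches the client call via the planning session → the retro → the client call.
No chain forces the onboarding (or any of the others) ahead of the client call.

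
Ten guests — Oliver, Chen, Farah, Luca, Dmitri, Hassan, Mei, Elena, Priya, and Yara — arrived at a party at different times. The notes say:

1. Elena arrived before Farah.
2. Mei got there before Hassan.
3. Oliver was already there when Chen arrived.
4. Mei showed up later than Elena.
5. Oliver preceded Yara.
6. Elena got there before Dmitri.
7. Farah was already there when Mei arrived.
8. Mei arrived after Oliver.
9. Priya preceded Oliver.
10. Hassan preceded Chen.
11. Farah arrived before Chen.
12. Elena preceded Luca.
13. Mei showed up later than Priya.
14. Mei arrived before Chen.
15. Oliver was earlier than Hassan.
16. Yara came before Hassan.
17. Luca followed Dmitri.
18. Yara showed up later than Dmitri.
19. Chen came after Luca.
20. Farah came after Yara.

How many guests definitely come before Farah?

Directly stated before Farah: Elena and Yara.
Dmitri reaches Farah via Dmitri → Yara → Farah.
Oliver reaches Farah via Oliver → Yara → Farah.
Priya reaches Farah via Priya → Oliver → Yara → Farah.
No chain forces Chen (or any of the others) ahead of Farah.
That's Dmitri, Elena, Oliver, Priya, and Yara — 5 in all.

5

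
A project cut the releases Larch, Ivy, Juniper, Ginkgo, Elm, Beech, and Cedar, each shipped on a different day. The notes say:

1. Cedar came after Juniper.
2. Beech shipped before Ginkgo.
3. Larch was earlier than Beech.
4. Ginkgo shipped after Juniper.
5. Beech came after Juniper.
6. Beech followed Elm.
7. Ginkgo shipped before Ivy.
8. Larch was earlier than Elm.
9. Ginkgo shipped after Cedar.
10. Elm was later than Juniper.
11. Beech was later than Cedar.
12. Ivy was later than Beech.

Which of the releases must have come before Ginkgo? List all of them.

Directly stated before Ginkgo: Beech, Cedar, and Juniper.
Elm reaches Ginkgo via Elm → Beech → Ginkgo.
Larch reaches Ginkgo via Larch → Beech → Ginkgo.
No chain forces Ivy ahead of Ginkgo.

Beech, Cedar, Elm, Juniper, Larch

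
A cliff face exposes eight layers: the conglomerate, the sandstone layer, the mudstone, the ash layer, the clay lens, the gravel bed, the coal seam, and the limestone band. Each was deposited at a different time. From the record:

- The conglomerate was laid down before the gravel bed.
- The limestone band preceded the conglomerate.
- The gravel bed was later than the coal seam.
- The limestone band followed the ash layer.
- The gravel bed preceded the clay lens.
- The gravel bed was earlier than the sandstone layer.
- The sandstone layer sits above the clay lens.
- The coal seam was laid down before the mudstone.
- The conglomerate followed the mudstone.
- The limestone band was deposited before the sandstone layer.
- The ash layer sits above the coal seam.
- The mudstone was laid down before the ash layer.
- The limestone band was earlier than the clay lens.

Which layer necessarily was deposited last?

the sandstone layer

Every other layer has a chain of constraints placing it before the sandstone layer, so the sandstone layer is last.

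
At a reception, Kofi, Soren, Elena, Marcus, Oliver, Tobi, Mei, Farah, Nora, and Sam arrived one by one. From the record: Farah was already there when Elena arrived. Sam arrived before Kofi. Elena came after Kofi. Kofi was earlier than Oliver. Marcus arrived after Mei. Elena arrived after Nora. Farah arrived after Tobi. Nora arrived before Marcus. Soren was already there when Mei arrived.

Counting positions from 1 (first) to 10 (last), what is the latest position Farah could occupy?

9

Farah must come before Elena — 1 guest forced after them.
Everything else can be placed before Farah in some valid order, so Farah can sit as late as position 10 − 1 = 9.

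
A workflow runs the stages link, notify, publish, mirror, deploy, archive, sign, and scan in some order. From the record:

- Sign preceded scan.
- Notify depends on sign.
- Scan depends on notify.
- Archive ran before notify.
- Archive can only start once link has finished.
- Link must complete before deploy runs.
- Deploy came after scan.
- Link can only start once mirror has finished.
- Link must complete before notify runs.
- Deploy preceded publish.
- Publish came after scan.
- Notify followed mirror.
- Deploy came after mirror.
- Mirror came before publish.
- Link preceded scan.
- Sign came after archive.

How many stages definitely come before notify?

Directly stated before notify: archive, link, mirror, and sign.
No chain forces deploy (or any of the others) ahead of notify.
That's archive, link, mirror, and sign — 4 in all.

4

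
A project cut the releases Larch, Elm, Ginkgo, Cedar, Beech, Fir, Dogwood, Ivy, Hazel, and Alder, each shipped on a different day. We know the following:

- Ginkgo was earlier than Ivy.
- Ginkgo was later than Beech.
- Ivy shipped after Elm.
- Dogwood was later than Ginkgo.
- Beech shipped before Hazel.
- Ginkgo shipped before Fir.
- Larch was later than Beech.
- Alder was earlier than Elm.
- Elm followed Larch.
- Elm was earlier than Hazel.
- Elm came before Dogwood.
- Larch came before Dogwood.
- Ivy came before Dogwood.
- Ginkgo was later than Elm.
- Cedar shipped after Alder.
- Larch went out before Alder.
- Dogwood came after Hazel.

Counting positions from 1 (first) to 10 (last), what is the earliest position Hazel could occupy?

5

Alder, Beech, Elm, and Larch must all come before Hazel — 4 forced predecessors.
Nothing else is forced ahead of Hazel, so its earliest slot is position 4 + 1 = 5.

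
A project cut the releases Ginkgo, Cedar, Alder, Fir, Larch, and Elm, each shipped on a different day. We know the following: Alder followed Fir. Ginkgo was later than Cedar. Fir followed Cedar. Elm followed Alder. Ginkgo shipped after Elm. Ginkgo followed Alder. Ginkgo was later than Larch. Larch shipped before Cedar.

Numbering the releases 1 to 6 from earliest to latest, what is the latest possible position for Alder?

4

Alder must come before Elm and Ginkgo — 2 releases forced after it.
Everything else can be placed before Alder in some valid order, so Alder can sit as late as position 6 − 2 = 4.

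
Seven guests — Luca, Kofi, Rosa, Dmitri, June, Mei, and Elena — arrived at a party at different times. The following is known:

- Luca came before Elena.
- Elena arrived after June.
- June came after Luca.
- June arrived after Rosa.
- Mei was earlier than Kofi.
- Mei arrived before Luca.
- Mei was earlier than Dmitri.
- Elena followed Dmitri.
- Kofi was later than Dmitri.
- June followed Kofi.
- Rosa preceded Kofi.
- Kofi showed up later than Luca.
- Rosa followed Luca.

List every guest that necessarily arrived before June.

Directly stated before June: Kofi, Luca, and Rosa.
Dmitri reaches June via Dmitri → Kofi → June.
Mei reaches June via Mei → Luca → June.
No chain forces Elena ahead of June.

Dmitri, Kofi, Luca, Mei, Rosa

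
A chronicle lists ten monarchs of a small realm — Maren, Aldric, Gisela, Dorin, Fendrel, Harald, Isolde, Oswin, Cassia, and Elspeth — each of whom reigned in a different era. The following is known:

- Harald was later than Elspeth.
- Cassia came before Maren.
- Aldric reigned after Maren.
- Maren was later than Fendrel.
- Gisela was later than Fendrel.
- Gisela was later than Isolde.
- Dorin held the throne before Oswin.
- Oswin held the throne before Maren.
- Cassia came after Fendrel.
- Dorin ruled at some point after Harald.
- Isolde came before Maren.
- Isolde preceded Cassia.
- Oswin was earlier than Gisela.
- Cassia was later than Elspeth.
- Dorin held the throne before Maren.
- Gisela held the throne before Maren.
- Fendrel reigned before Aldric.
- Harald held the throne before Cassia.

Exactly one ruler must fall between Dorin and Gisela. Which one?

Oswin

Tracing the constraints gives Dorin → Oswin → Gisela, so Oswin sits after Dorin and before Gisela.
No other ruler is forced both after Dorin and before Gisela.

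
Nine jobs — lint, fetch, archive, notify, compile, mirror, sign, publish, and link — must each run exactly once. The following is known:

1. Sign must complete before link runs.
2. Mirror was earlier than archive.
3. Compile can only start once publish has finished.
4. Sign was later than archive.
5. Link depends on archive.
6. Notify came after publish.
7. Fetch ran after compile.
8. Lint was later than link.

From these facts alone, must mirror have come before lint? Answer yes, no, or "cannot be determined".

Chain the constraints: mirror → archive → link → lint. Each link is directly stated, so mirror comes before lint.

yes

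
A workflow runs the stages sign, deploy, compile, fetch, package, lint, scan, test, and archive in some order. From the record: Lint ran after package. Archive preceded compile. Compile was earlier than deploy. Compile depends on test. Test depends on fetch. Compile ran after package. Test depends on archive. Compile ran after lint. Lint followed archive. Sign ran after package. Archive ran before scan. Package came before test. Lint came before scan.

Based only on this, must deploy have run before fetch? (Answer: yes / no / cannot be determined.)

no

Tracing the constraints gives fetch → test → compile → deploy, so fetch must come before deploy.
That means deploy cannot be before fetch.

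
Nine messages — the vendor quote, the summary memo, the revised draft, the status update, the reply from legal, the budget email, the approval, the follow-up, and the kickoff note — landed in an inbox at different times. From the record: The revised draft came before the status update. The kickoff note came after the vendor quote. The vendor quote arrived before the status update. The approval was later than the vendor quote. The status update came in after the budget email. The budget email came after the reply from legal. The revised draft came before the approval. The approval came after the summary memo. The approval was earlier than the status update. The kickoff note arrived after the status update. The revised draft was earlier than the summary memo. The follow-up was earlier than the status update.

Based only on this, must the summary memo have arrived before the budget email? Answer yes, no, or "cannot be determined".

cannot be determined

No chain of stated constraints runs from the summary memo to the budget email, and none runs from the budget email to the summary memo either.
So the relative order of the summary memo and the budget email is not fixed by the given facts.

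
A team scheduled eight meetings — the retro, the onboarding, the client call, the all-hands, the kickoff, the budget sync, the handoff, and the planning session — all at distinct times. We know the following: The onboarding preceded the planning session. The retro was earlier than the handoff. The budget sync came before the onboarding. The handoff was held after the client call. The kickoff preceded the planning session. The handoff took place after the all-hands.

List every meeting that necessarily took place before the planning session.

Directly stated before the planning session: the kickoff and the onboarding.
The budget sync reaches the planning session via the budget sync → the onboarding → the planning session.

the budget sync, the kickoff, the onboarding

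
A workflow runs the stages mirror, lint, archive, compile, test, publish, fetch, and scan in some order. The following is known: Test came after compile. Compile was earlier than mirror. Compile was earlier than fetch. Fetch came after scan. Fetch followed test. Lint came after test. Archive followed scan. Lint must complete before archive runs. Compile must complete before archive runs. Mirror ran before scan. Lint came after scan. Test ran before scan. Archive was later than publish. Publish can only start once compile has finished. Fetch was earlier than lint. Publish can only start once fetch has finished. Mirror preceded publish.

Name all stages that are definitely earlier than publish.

Directly stated before publish: compile, fetch, and mirror.
Scan reaches publish via scan → fetch → publish.
Test reaches publish via test → fetch → publish.
No chain forces archive (or any of the others) ahead of publish.

compile, fetch, mirror, scan, test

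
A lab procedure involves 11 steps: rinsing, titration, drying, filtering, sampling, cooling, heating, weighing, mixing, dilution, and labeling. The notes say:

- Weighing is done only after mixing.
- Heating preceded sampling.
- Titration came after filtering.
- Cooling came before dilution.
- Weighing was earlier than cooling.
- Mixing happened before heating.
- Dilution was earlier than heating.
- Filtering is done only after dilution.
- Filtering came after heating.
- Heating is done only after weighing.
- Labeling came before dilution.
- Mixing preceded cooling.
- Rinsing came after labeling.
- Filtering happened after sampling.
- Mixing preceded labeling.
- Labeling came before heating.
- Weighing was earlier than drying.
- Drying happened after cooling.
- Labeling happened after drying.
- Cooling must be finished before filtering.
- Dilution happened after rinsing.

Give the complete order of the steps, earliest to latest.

mixing, weighing, cooling, drying, labeling, rinsing, dilution, heating, sampling, filtering, titration

The constraints fix every adjacent pair, so only one ordering works:
mixing → weighing → cooling → drying → labeling → rinsing → dilution → heating → sampling → filtering → titration.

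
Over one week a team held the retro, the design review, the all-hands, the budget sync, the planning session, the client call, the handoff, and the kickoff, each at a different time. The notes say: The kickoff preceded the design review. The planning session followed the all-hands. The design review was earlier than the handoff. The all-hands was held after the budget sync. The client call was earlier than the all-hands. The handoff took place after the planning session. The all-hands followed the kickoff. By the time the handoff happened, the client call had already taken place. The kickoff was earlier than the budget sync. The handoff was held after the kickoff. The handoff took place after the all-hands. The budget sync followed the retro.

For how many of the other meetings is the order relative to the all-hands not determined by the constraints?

Forced before the all-hands: the budget sync, the client call, the kickoff, and the retro; forced after the all-hands: the handoff and the planning session.
That leaves the design review with no forced order relative to the all-hands — 1.

1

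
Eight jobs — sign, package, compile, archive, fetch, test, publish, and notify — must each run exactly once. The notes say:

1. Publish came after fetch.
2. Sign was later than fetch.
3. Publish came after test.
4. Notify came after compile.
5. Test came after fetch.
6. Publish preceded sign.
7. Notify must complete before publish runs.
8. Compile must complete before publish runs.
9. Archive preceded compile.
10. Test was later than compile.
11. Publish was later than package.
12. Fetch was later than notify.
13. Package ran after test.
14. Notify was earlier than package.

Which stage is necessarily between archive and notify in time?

Tracing the constraints gives archive → compile → notify, so compile sits after archive and before notify.
No other stage is forced both after archive and before notify.

compile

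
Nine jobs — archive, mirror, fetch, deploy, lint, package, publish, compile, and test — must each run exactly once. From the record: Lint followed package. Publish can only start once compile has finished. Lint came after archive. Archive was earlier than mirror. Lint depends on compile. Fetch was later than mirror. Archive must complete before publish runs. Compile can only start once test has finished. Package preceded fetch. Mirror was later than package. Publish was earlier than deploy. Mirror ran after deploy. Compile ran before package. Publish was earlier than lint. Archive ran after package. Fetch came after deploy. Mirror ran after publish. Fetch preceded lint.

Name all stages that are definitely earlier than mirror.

Directly stated before mirror: archive, deploy, package, and publish.
Compile reaches mirror via compile → package → mirror.
Test reaches mirror via test → compile → package → mirror.
No chain forces fetch (or any of the others) ahead of mirror.

archive, compile, deploy, package, publish, test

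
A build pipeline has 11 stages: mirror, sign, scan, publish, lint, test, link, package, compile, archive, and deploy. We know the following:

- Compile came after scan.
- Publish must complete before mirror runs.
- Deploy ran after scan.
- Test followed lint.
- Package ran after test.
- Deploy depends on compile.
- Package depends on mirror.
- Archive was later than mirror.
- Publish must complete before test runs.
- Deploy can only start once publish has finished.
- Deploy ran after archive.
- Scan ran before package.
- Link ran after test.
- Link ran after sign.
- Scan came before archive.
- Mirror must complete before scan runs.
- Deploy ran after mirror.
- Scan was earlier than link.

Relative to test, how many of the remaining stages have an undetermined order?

Forced before test: lint and publish; forced after test: link and package.
That leaves archive, compile, deploy, mirror, scan, and sign with no forced order relative to test — 6.

6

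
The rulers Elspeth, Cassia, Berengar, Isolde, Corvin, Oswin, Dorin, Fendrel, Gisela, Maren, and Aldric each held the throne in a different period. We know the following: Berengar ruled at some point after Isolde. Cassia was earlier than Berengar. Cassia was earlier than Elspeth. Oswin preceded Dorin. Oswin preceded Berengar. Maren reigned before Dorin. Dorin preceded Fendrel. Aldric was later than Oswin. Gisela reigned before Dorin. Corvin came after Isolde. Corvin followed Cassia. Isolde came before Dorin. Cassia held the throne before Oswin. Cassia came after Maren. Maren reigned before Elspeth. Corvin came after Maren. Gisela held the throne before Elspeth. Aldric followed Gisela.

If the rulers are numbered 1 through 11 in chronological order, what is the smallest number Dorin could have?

Cassia, Gisela, Isolde, Maren, and Oswin must all come before Dorin — 5 forced predecessors.
Nothing else is forced ahead of Dorin, so their earliest slot is position 5 + 1 = 6.

6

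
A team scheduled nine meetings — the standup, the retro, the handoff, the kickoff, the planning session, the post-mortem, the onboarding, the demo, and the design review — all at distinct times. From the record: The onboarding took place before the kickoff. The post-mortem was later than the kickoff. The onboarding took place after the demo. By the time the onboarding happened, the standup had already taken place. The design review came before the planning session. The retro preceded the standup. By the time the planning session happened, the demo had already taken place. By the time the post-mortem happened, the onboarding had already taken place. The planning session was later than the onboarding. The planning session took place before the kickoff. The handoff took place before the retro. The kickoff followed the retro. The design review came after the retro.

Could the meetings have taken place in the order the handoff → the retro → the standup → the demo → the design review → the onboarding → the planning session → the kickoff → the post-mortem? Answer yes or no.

yes

Check each stated constraint against the proposed order — e.g. the standup is ahead of the onboarding; the retro is ahead of the kickoff. Every pair is in the required order; nothing is violated.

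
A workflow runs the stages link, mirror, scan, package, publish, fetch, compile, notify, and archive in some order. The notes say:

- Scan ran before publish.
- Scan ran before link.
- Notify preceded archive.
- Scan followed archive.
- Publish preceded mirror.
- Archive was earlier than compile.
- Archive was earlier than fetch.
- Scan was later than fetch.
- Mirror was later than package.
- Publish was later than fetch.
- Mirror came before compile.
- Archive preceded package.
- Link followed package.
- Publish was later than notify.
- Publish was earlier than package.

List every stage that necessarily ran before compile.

Directly stated before compile: archive and mirror.
Fetch reaches compile via fetch → publish → mirror → compile.
Notify reaches compile via notify → archive → compile.
Package reaches compile via package → mirror → compile.
Likewise publish and scan each reach compile by chaining the stated constraints.

archive, fetch, mirror, notify, package, publish, scan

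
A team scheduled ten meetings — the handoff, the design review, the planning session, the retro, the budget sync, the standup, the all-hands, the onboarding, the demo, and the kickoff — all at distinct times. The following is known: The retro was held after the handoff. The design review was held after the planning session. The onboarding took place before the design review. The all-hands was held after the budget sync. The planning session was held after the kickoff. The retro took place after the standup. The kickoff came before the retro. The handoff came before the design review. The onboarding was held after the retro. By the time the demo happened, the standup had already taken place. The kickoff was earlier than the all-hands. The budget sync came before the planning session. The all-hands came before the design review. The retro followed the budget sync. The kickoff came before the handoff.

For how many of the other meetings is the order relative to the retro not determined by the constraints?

3

Forced before the retro: the budget sync, the handoff, the kickoff, and the standup; forced after the retro: the design review and the onboarding.
That leaves the all-hands, the demo, and the planning session with no forced order relative to the retro — 3.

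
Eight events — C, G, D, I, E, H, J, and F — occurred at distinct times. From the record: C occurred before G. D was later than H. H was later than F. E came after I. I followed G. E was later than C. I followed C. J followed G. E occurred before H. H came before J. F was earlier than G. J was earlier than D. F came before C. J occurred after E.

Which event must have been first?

F has a chain of constraints placing it before every other event, so F must be first.

F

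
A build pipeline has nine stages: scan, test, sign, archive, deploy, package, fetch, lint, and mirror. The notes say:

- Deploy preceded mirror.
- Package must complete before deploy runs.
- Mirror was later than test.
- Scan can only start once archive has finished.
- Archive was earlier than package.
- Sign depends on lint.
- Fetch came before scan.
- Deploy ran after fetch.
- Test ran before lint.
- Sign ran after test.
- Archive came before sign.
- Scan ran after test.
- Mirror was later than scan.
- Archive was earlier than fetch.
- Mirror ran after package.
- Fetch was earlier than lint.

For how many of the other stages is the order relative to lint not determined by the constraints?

Forced before lint: archive, fetch, and test; forced after lint: sign.
That leaves deploy, mirror, package, and scan with no forced order relative to lint — 4.

4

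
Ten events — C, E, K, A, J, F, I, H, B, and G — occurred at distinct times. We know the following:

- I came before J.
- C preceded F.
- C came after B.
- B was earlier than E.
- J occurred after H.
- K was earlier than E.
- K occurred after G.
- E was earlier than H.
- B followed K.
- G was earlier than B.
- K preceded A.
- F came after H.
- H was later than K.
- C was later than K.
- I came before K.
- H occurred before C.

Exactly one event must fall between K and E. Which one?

Tracing the constraints gives K → B → E, so B sits after K and before E.
No other event is forced both after K and before E.

B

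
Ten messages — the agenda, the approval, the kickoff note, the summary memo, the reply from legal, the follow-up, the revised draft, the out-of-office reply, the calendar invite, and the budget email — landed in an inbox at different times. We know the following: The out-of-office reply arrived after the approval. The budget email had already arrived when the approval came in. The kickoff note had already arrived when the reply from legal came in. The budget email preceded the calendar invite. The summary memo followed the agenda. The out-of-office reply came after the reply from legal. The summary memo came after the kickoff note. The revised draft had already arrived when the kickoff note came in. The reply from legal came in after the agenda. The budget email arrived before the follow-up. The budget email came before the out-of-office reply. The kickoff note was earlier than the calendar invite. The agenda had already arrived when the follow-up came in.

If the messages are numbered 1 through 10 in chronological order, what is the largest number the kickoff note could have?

The kickoff note must come before the calendar invite, the out-of-office reply, the reply from legal, and the summary memo — 4 messages forced after it.
Everything else can be placed before the kickoff note in some valid order, so the kickoff note can sit as late as position 10 − 4 = 6.

6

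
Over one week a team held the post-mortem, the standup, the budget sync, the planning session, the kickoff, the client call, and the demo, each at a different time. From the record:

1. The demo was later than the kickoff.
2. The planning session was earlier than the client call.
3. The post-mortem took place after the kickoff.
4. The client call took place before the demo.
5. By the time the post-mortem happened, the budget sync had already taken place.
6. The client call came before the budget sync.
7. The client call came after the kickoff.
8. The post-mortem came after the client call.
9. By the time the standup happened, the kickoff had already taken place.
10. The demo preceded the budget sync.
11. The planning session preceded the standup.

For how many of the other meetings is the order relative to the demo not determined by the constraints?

Forced before the demo: the client call, the kickoff, and the planning session; forced after the demo: the budget sync and the post-mortem.
That leaves the standup with no forced order relative to the demo — 1.

1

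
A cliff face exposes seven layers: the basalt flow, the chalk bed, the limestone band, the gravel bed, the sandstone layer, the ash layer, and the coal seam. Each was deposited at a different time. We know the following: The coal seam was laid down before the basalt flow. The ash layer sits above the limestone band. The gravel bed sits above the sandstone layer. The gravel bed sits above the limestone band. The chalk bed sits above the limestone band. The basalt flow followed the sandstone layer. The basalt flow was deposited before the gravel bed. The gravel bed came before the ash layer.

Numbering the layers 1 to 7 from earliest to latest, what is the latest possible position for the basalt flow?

5

The basalt flow must come before the ash layer and the gravel bed — 2 layers forced after it.
Everything else can be placed before the basalt flow in some valid order, so the basalt flow can sit as late as position 7 − 2 = 5.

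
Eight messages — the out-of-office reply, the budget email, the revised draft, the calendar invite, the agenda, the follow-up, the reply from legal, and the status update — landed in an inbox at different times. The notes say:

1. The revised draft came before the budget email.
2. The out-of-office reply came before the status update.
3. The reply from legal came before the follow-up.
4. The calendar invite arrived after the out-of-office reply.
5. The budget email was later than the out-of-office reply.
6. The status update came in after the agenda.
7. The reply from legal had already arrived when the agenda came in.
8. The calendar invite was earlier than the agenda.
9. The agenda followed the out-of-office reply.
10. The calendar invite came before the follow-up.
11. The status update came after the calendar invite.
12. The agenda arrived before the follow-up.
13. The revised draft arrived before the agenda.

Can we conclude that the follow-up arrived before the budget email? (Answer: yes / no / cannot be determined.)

cannot be determined

No chain of stated constraints runs from the follow-up to the budget email, and none runs from the budget email to the follow-up either.
So the relative order of the follow-up and the budget email is not fixed by the given facts.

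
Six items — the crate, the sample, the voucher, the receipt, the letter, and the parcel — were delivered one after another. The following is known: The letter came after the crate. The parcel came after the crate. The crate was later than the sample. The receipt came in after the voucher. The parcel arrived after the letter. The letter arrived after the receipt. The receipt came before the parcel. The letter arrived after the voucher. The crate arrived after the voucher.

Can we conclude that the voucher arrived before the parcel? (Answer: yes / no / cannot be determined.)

Chain the constraints: the voucher → the receipt → the parcel. Each link is directly stated, so the voucher comes before the parcel.

yes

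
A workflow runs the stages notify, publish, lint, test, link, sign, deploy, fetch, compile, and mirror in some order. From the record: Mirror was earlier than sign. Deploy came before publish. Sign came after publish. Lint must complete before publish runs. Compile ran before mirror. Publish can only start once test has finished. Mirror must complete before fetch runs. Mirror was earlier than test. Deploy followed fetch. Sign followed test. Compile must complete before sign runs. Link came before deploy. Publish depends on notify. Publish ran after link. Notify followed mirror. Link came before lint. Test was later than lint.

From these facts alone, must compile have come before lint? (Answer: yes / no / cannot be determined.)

cannot be determined

No chain of stated constraints runs from compile to lint, and none runs from lint to compile either.
So the relative order of compile and lint is not fixed by the given facts.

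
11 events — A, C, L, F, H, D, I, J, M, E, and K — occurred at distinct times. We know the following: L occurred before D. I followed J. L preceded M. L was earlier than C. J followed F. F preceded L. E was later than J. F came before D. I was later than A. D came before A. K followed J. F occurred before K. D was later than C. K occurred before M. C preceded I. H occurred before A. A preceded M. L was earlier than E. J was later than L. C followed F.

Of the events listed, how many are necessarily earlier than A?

Directly stated before A: D and H.
C reaches A via C → D → A.
F reaches A via F → D → A.
L reaches A via L → D → A.
That's C, D, F, H, and L — 5 in all.

5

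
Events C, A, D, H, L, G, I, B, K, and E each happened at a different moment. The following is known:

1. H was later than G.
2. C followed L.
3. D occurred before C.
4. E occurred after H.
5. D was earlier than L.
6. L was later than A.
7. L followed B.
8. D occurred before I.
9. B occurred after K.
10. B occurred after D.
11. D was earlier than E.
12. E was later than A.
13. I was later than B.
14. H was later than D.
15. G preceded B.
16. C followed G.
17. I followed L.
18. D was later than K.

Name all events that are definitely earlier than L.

Directly stated before L: A, B, and D.
G reaches L via G → B → L.
K reaches L via K → B → L.
No chain forces I (or any of the others) ahead of L.

A, B, D, G, K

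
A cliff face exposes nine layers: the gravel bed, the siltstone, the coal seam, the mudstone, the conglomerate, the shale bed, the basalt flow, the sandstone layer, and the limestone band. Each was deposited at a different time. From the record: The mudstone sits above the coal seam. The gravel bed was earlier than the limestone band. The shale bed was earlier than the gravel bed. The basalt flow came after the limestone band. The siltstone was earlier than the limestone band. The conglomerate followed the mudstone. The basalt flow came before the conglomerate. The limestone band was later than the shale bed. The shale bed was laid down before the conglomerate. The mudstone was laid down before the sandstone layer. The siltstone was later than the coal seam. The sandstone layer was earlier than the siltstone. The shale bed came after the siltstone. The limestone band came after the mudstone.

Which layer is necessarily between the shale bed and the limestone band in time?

the gravel bed

Tracing the constraints gives the shale bed → the gravel bed → the limestone band, so the gravel bed sits after the shale bed and before the limestone band.
No other layer is forced both after the shale bed and before the limestone band.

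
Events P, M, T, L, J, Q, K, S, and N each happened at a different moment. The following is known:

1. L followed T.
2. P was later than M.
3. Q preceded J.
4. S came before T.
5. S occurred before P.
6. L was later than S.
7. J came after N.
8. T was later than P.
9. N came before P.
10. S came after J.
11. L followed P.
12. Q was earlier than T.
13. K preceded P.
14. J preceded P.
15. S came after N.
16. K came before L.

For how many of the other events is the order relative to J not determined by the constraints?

2

Forced before J: N and Q; forced after J: L, P, S, and T.
That leaves K and M with no forced order relative to J — 2.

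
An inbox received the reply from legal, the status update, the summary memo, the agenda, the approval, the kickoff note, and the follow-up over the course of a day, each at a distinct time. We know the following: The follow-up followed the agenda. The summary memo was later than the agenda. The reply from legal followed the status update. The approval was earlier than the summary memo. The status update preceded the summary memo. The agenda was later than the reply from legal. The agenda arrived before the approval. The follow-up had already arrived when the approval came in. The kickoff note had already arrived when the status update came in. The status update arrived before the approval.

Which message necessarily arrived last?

the summary memo

Every other message has a chain of constraints placing it before the summary memo, so the summary memo is last.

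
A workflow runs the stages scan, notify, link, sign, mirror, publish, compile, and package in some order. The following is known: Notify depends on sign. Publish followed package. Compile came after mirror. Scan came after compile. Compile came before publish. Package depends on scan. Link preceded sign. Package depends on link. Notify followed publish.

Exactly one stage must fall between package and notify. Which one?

publish

Tracing the constraints gives package → publish → notify, so publish sits after package and before notify.
No other stage is forced both after package and before notify.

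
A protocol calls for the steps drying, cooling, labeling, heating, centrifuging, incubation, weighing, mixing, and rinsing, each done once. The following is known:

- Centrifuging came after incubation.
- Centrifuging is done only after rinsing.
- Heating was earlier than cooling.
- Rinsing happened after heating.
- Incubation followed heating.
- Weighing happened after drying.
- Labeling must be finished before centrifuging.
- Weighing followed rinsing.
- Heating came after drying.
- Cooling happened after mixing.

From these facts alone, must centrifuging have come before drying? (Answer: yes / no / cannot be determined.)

Tracing the constraints gives drying → heating → rinsing → centrifuging, so drying must come before centrifuging.
That means centrifuging cannot be before drying.

no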